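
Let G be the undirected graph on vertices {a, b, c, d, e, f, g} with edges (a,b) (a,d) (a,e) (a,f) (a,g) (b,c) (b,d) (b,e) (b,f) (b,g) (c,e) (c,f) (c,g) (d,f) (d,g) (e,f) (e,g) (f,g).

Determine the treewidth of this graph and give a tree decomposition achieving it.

Treewidth 4.
Bags: B1 = {a, b, e, f, g}  B2 = {b, c, e, f, g}  B3 = {a, b, d, f, g}
Tree: B1–B2, B1–B3

Every bag has size at most 5, so the width is 5 − 1 = 4 and tw(G) ≤ 4. For the lower bound, the 5 vertices {a, b, d, f, g} are pairwise adjacent, and any tree decomposition puts a clique entirely inside one bag — forcing width ≥ 4. The upper and lower bounds meet at 4, so that is the treewidth.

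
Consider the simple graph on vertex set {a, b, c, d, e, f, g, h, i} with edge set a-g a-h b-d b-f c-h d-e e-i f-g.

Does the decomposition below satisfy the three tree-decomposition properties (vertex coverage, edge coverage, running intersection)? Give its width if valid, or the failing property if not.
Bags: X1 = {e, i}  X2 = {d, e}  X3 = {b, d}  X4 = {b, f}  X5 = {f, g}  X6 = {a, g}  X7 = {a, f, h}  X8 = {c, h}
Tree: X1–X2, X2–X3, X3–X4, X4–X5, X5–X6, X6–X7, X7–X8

A tree decomposition must satisfy three properties: every vertex lies in some bag; for every edge, both endpoints lie together in some bag; and for every vertex, the bags containing it form a connected subtree. Here bags containing vertex f are not connected in the tree, so the decomposition is invalid.

No — bags containing vertex f are not connected in the tree.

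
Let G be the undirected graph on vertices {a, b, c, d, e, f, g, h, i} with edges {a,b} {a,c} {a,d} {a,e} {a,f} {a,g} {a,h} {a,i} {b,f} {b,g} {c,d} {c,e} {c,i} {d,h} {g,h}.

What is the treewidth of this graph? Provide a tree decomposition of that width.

Treewidth 2.
Bags: B1 = {a, c, d}  B2 = {a, d, h}  B3 = {a, g, h}  B4 = {a, c, i}  B5 = {a, b, g}  B6 = {a, b, f}  B7 = {a, c, e}
Tree: B1–B2, B2–B3, B1–B4, B3–B5, B5–B6, B1–B7

Every bag has size at most 3, so the width is 3 − 1 = 2 and tw(G) ≤ 2. Conversely, {a, b, f} is a clique of size 3, and the vertices of any clique must share a bag in every tree decomposition; so some bag has ≥ 3 vertices and tw(G) ≥ 2. Hence tw(G) = 2 exactly.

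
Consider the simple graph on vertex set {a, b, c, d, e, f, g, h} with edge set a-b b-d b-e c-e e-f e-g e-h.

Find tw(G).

A width-1 tree decomposition is:
Bags: B1 = {b, e}  B2 = {e, h}  B3 = {e, g}  B4 = {a, b}  B5 = {c, e}  B6 = {e, f}  B7 = {b, d}
Tree: B1–B2, B1–B3, B1–B4, B1–B5, B5–B6, B4–B7
Each bag holds 2 vertices, so the decomposition has width 1, which upper-bounds the treewidth. G has an edge, so its treewidth is at least 1. Combining the bounds, tw(G) = 1.

1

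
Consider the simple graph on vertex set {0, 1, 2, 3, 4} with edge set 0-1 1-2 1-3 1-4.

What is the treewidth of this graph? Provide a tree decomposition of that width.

Treewidth 1.
Bags: B1 = {1, 4}  B2 = {1, 3}  B3 = {0, 1}  B4 = {1, 2}
Tree: B1–B2, B1–B3, B2–B4

Each bag holds 2 vertices, so the decomposition has width 1, which upper-bounds the treewidth. G has an edge, so its treewidth is at least 1. Therefore the treewidth is 1.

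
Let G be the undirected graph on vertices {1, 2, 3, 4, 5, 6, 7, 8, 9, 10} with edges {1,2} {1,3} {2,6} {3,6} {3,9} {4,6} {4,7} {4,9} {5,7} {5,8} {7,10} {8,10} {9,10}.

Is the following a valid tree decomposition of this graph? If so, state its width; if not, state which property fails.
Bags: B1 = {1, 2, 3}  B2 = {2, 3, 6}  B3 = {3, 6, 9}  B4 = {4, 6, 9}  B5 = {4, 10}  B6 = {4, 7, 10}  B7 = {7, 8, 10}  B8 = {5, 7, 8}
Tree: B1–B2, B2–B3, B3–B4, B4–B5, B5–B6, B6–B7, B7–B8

A tree decomposition must satisfy three properties: every vertex lies in some bag; for every edge, both endpoints lie together in some bag; and for every vertex, the bags containing it form a connected subtree. Here edge (9,10) lies in no bag, so the decomposition is invalid.

No — edge (9,10) lies in no bag.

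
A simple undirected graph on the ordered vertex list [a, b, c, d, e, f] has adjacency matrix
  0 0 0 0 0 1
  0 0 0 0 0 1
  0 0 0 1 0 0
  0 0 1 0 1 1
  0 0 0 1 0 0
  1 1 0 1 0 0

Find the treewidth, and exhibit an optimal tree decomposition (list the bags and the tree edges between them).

Treewidth 1.
One such decomposition:
Bags: B1 = {d, f}  B2 = {a, f}  B3 = {b, f}  B4 = {c, d}  B5 = {d, e}
Tree: B1–B2, B1–B3, B1–B4, B4–B5

Every bag has size at most 2, so the width is 2 − 1 = 1 and tw(G) ≤ 1. Since G has at least one edge (e.g. d–f), it is not an edgeless graph, so tw(G) ≥ 1. The upper and lower bounds meet at 1, so that is the treewidth.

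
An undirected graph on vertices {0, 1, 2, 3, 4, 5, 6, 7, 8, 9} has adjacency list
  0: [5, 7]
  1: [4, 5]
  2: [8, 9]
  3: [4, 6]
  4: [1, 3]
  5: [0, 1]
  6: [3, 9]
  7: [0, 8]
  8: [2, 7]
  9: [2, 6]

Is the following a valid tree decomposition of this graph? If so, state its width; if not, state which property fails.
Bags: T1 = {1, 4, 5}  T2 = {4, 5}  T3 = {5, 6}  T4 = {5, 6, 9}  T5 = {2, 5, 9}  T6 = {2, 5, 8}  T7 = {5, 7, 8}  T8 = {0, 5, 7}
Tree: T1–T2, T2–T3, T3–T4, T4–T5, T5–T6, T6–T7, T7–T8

No — vertex 3 appears in no bag.

A tree decomposition must satisfy three properties: every vertex lies in some bag; for every edge, both endpoints lie together in some bag; and for every vertex, the bags containing it form a connected subtree. Here vertex 3 appears in no bag, so the decomposition is invalid.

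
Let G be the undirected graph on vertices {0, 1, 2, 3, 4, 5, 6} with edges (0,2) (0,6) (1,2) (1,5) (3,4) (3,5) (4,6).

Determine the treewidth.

2

A width-2 tree decomposition is:
Bags: B1 = {3, 4, 6}  B2 = {3, 5, 6}  B3 = {1, 5, 6}  B4 = {1, 2, 6}  B5 = {0, 2, 6}
Tree: B1–B2, B2–B3, B3–B4, B4–B5
Every bag has size at most 3, so the width is 3 − 1 = 2 and tw(G) ≤ 2. The edges 6–4–3–5–1–2–0–6 form a cycle, so G is not a tree and its treewidth is at least 2. The upper and lower bounds meet at 2, so that is the treewidth.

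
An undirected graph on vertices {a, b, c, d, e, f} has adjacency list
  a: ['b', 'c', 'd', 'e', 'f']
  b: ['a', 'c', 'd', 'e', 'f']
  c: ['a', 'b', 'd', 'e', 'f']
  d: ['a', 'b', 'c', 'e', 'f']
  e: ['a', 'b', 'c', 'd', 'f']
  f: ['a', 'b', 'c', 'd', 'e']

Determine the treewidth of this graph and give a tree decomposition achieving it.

Treewidth 5.
One such decomposition:
Bags: B1 = {a, b, c, d, e, f}
Tree: (single bag)

A single bag containing all 6 vertices is trivially a valid decomposition of width 5. Conversely, {a, b, c, d, e, f} is a clique of size 6, and the vertices of any clique must share a bag in every tree decomposition; so some bag has ≥ 6 vertices and tw(G) ≥ 5. Hence tw(G) = 5 exactly.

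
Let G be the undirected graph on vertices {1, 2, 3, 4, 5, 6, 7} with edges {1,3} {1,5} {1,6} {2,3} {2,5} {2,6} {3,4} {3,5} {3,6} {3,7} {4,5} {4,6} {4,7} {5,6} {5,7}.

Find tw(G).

A width-3 tree decomposition is:
Bags: B1 = {3, 4, 5, 6}  B2 = {3, 4, 5, 7}  B3 = {2, 3, 5, 6}  B4 = {1, 3, 5, 6}
Tree: B1–B2, B1–B3, B3–B4
Each bag holds 4 vertices, so the decomposition has width 3, which upper-bounds the treewidth. For the lower bound, the 4 vertices {1, 3, 5, 6} are pairwise adjacent, and any tree decomposition puts a clique entirely inside one bag — forcing width ≥ 3. The upper and lower bounds meet at 3, so that is the treewidth.

3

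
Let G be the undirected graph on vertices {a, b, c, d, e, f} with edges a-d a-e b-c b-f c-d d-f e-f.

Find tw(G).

2

A width-2 tree decomposition is:
Bags: B1 = {a, e, f}  B2 = {a, d, f}  B3 = {b, d, f}  B4 = {b, c, d}
Tree: B1–B2, B2–B3, B3–B4
Every bag has size at most 3, so the width is 3 − 1 = 2 and tw(G) ≤ 2. Since e–a–d–f–e is a cycle in G, G is not acyclic. Forests are exactly the graphs of treewidth ≤ 1, so tw(G) ≥ 2. The upper and lower bounds meet at 2, so that is the treewidth.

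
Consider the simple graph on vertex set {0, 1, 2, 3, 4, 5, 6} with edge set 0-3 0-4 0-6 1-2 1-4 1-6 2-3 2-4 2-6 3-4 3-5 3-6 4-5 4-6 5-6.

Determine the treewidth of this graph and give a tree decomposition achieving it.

Treewidth 3.
One such decomposition:
Bags: B1 = {3, 4, 5, 6}  B2 = {2, 3, 4, 6}  B3 = {0, 3, 4, 6}  B4 = {1, 2, 4, 6}
Tree: B1–B2, B2–B3, B2–B4

Every bag has size at most 4, so the width is 4 − 1 = 3 and tw(G) ≤ 3. On the other hand G contains the 4-clique {1, 2, 4, 6}. A clique must lie in a single bag of any decomposition, so no decomposition can have width below 3. Hence tw(G) = 3 exactly.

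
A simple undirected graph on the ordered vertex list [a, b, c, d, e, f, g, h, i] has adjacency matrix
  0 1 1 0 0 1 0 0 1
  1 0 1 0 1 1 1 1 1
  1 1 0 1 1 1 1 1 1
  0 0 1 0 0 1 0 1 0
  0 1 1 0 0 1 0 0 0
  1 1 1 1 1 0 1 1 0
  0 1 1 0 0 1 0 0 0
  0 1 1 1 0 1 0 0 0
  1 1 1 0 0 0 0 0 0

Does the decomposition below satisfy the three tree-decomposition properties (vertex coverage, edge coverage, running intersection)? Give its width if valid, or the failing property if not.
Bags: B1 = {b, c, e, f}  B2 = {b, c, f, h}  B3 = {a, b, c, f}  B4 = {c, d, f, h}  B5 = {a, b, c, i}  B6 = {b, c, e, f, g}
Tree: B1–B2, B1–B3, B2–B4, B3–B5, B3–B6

A tree decomposition must satisfy three properties: every vertex lies in some bag; for every edge, both endpoints lie together in some bag; and for every vertex, the bags containing it form a connected subtree. Here bags containing vertex e are not connected in the tree, so the decomposition is invalid.

No — bags containing vertex e are not connected in the tree.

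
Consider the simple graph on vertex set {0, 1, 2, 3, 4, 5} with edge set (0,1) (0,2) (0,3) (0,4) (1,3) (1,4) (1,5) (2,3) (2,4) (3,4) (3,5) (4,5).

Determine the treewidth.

A width-3 tree decomposition is:
Bags: B1 = {0, 2, 3, 4}  B2 = {0, 1, 3, 4}  B3 = {1, 3, 4, 5}
Tree: B1–B2, B2–B3
Every bag has size at most 4, so the width is 4 − 1 = 3 and tw(G) ≤ 3. For the lower bound, the 4 vertices {0, 1, 3, 4} are pairwise adjacent, and any tree decomposition puts a clique entirely inside one bag — forcing width ≥ 3. Hence tw(G) = 3 exactly.

3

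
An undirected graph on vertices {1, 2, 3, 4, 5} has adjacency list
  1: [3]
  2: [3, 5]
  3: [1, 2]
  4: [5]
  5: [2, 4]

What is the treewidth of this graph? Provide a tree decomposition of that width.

Treewidth 1.
One optimal decomposition is:
Bags: B1 = {4, 5}  B2 = {2, 5}  B3 = {2, 3}  B4 = {1, 3}
Tree: B1–B2, B2–B3, B3–B4

The largest bag has 2 vertices, giving width 1; this decomposition certifies tw(G) ≤ 1. G has an edge, so its treewidth is at least 1. The upper and lower bounds meet at 1, so that is the treewidth.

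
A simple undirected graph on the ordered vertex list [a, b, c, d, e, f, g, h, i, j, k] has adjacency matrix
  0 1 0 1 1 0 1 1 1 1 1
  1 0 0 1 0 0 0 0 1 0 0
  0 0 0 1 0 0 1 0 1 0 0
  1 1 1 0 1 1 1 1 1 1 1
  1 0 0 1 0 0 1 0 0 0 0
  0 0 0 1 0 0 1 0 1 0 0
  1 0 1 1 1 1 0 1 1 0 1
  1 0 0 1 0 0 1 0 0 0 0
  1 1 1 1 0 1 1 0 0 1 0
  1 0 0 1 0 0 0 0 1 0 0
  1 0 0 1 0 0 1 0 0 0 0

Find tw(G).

3

A width-3 tree decomposition is:
Bags: B1 = {a, d, e, g}  B2 = {a, d, g, i}  B3 = {a, d, i, j}  B4 = {a, d, g, k}  B5 = {d, f, g, i}  B6 = {a, b, d, i}  B7 = {a, d, g, h}  B8 = {c, d, g, i}
Tree: B1–B2, B2–B3, B1–B4, B2–B5, B2–B6, B4–B7, B5–B8
The largest bag has 4 vertices, giving width 3; this decomposition certifies tw(G) ≤ 3. For the lower bound, the 4 vertices {a, d, e, g} are pairwise adjacent, and any tree decomposition puts a clique entirely inside one bag — forcing width ≥ 3. The upper and lower bounds meet at 3, so that is the treewidth.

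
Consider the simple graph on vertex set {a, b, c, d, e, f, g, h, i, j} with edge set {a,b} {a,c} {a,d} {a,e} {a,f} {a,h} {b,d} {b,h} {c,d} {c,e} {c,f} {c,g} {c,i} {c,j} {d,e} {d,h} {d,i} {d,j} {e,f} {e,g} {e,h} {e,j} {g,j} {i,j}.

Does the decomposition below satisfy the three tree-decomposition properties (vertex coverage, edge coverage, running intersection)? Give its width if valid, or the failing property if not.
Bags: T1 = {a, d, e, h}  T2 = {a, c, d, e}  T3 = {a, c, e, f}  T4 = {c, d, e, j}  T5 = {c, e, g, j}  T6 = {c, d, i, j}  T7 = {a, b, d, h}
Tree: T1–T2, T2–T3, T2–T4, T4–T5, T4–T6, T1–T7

Yes; width 3.

Vertex coverage: the bags together contain {a, b, c, d, e, f, g, h, i, j}, the full vertex set. Edge coverage: each edge of G has both endpoints in at least one bag. Running intersection: for every vertex, the bags containing it form a connected subtree. All three properties hold, so this is a valid tree decomposition of width max|bag| − 1 = 3, and hence tw(G) ≤ 3.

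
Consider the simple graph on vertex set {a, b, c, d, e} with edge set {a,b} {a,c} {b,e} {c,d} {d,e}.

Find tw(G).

A width-2 tree decomposition is:
Bags: B1 = {a, c, d}  B2 = {a, b, d}  B3 = {b, d, e}
Tree: B1–B2, B2–B3
Each bag holds 3 vertices, so the decomposition has width 2, which upper-bounds the treewidth. Since d–c–a–b–e–d is a cycle in G, G is not acyclic. Forests are exactly the graphs of treewidth ≤ 1, so tw(G) ≥ 2. Therefore the treewidth is 2.

2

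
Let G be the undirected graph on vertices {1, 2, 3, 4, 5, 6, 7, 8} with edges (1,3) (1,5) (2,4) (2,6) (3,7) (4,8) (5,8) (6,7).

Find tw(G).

2

A width-2 tree decomposition is:
Bags: B1 = {4, 5, 8}  B2 = {1, 4, 5}  B3 = {1, 3, 4}  B4 = {3, 4, 7}  B5 = {4, 6, 7}  B6 = {2, 4, 6}
Tree: B1–B2, B2–B3, B3–B4, B4–B5, B5–B6
The largest bag has 3 vertices, giving width 2; this decomposition certifies tw(G) ≤ 2. Since 4–8–5–1–3–7–6–2–4 is a cycle in G, G is not acyclic. Forests are exactly the graphs of treewidth ≤ 1, so tw(G) ≥ 2. Hence tw(G) = 2 exactly.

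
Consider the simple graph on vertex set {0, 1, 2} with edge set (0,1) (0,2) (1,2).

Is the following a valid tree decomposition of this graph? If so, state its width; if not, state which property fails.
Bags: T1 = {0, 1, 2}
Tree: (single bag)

Yes; width 2.

Checking the three conditions: (i) the bags cover all of {0, 1, 2}; (ii) for each edge, some bag contains both endpoints; (iii) the bags containing any fixed vertex form a subtree. All hold, so the decomposition is valid with width 3 − 1 = 2.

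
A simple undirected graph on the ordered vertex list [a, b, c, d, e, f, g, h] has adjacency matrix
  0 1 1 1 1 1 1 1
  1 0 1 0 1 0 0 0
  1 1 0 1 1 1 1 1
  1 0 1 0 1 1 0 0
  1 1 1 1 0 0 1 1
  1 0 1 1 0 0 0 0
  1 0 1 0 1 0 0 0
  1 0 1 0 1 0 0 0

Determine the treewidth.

3

A width-3 tree decomposition is:
Bags: B1 = {a, c, e, h}  B2 = {a, b, c, e}  B3 = {a, c, d, e}  B4 = {a, c, e, g}  B5 = {a, c, d, f}
Tree: B1–B2, B1–B3, B2–B4, B3–B5
Each bag holds 4 vertices, so the decomposition has width 3, which upper-bounds the treewidth. For the lower bound, the 4 vertices {a, c, d, e} are pairwise adjacent, and any tree decomposition puts a clique entirely inside one bag — forcing width ≥ 3. Combining the bounds, tw(G) = 3.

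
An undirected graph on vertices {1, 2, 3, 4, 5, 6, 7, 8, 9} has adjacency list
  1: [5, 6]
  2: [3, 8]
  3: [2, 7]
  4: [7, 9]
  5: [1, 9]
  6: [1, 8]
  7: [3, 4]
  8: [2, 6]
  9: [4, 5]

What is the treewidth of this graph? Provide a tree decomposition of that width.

Treewidth 2.
One such decomposition:
Bags: B1 = {4, 5, 9}  B2 = {1, 4, 5}  B3 = {1, 4, 6}  B4 = {4, 6, 8}  B5 = {2, 4, 8}  B6 = {2, 3, 4}  B7 = {3, 4, 7}
Tree: B1–B2, B2–B3, B3–B4, B4–B5, B5–B6, B6–B7

Each bag holds 3 vertices, so the decomposition has width 2, which upper-bounds the treewidth. For the lower bound, G contains the cycle 4–9–5–1–6–8–2–3–7–4, so G is not a forest; only forests have treewidth ≤ 1, hence tw(G) ≥ 2. Combining the bounds, tw(G) = 2.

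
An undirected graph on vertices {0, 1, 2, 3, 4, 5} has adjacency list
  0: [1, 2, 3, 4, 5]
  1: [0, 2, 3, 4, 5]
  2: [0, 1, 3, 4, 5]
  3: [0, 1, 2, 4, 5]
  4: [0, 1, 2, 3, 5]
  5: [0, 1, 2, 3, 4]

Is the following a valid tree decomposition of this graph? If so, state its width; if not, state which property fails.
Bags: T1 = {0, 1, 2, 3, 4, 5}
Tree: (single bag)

Yes; width 5.

Checking the three conditions: (i) the bags cover all of {0, 1, 2, 3, 4, 5}; (ii) for each edge, some bag contains both endpoints; (iii) the bags containing any fixed vertex form a subtree. All hold, so the decomposition is valid with width 6 − 1 = 5.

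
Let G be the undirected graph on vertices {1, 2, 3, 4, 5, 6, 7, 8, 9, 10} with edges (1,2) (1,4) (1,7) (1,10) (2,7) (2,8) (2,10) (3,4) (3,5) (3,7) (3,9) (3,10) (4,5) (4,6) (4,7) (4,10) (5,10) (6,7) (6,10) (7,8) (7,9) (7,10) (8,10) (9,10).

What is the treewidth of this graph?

3

A width-3 tree decomposition is:
Bags: B1 = {3, 4, 7, 10}  B2 = {1, 4, 7, 10}  B3 = {3, 7, 9, 10}  B4 = {1, 2, 7, 10}  B5 = {3, 4, 5, 10}  B6 = {4, 6, 7, 10}  B7 = {2, 7, 8, 10}
Tree: B1–B2, B1–B3, B2–B4, B1–B5, B2–B6, B4–B7
The largest bag has 4 vertices, giving width 3; this decomposition certifies tw(G) ≤ 3. On the other hand G contains the 4-clique {3, 4, 5, 10}. A clique must lie in a single bag of any decomposition, so no decomposition can have width below 3. Hence tw(G) = 3 exactly.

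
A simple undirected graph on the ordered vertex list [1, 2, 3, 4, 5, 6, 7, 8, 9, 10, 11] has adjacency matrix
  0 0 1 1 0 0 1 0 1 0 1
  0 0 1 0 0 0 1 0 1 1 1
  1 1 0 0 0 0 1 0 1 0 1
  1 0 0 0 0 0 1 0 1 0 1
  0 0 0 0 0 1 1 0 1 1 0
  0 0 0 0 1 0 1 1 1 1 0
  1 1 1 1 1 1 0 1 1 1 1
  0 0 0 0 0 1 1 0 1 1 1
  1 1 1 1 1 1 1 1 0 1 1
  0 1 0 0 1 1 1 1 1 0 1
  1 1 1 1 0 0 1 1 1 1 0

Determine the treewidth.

A width-4 tree decomposition is:
Bags: B1 = {7, 8, 9, 10, 11}  B2 = {2, 7, 9, 10, 11}  B3 = {2, 3, 7, 9, 11}  B4 = {1, 3, 7, 9, 11}  B5 = {6, 7, 8, 9, 10}  B6 = {1, 4, 7, 9, 11}  B7 = {5, 6, 7, 9, 10}
Tree: B1–B2, B2–B3, B3–B4, B1–B5, B4–B6, B5–B7
Each bag holds 5 vertices, so the decomposition has width 4, which upper-bounds the treewidth. On the other hand G contains the 5-clique {7, 8, 9, 10, 11}. A clique must lie in a single bag of any decomposition, so no decomposition can have width below 4. Hence tw(G) = 4 exactly.

4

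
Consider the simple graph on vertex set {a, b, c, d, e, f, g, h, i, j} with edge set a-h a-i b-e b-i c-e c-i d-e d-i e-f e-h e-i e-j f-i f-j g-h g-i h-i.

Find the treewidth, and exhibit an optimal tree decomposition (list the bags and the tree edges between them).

The largest bag has 3 vertices, giving width 2; this decomposition certifies tw(G) ≤ 2. Conversely, {e, f, j} is a clique of size 3, and the vertices of any clique must share a bag in every tree decomposition; so some bag has ≥ 3 vertices and tw(G) ≥ 2. Hence tw(G) = 2 exactly.

Treewidth 2.
Bags: B1 = {d, e, i}  B2 = {e, h, i}  B3 = {g, h, i}  B4 = {c, e, i}  B5 = {e, f, i}  B6 = {b, e, i}  B7 = {a, h, i}  B8 = {e, f, j}
Tree: B1–B2, B2–B3, B1–B4, B1–B5, B4–B6, B3–B7, B5–B8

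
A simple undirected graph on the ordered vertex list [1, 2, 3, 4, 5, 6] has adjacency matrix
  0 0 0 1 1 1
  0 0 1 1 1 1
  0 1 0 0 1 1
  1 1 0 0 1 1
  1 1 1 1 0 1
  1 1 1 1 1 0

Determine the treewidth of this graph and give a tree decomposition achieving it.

Treewidth 3.
Bags: B1 = {2, 3, 5, 6}  B2 = {2, 4, 5, 6}  B3 = {1, 4, 5, 6}
Tree: B1–B2, B2–B3

Each bag holds 4 vertices, so the decomposition has width 3, which upper-bounds the treewidth. On the other hand G contains the 4-clique {1, 4, 5, 6}. A clique must lie in a single bag of any decomposition, so no decomposition can have width below 3. The upper and lower bounds meet at 3, so that is the treewidth.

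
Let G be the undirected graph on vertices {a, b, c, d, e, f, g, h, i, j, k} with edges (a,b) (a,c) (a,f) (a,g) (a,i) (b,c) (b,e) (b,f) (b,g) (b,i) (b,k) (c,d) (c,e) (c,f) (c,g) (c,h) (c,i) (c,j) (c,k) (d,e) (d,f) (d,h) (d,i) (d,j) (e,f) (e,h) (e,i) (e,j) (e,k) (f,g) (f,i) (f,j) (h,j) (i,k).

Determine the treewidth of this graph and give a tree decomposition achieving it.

Each bag holds 5 vertices, so the decomposition has width 4, which upper-bounds the treewidth. For the lower bound, the 5 vertices {c, d, e, h, j} are pairwise adjacent, and any tree decomposition puts a clique entirely inside one bag — forcing width ≥ 4. Combining the bounds, tw(G) = 4.

Treewidth 4.
Bags: B1 = {b, c, e, f, i}  B2 = {c, d, e, f, i}  B3 = {c, d, e, f, j}  B4 = {a, b, c, f, i}  B5 = {c, d, e, h, j}  B6 = {a, b, c, f, g}  B7 = {b, c, e, i, k}
Tree: B1–B2, B2–B3, B1–B4, B3–B5, B4–B6, B1–B7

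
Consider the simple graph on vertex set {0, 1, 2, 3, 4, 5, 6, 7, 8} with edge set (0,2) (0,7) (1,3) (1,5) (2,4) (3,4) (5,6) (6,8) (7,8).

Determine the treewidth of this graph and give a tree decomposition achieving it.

Every bag has size at most 3, so the width is 3 − 1 = 2 and tw(G) ≤ 2. Since 2–4–3–1–5–6–8–7–0–2 is a cycle in G, G is not acyclic. Forests are exactly the graphs of treewidth ≤ 1, so tw(G) ≥ 2. Combining the bounds, tw(G) = 2.

Treewidth 2.
Bags: B1 = {2, 3, 4}  B2 = {1, 2, 3}  B3 = {1, 2, 5}  B4 = {2, 5, 6}  B5 = {2, 6, 8}  B6 = {2, 7, 8}  B7 = {0, 2, 7}
Tree: B1–B2, B2–B3, B3–B4, B4–B5, B5–B6, B6–B7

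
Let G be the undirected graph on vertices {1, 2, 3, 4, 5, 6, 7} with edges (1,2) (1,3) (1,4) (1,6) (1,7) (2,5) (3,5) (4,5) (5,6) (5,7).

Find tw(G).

2

A width-2 tree decomposition is:
Bags: B1 = {1, 4, 5}  B2 = {1, 5, 6}  B3 = {1, 2, 5}  B4 = {1, 3, 5}  B5 = {1, 5, 7}
Tree: B1–B2, B2–B3, B3–B4, B4–B5
Every bag has size at most 3, so the width is 3 − 1 = 2 and tw(G) ≤ 2. Since 5–4–1–6–5 is a cycle in G, G is not acyclic. Forests are exactly the graphs of treewidth ≤ 1, so tw(G) ≥ 2. The upper and lower bounds meet at 2, so that is the treewidth.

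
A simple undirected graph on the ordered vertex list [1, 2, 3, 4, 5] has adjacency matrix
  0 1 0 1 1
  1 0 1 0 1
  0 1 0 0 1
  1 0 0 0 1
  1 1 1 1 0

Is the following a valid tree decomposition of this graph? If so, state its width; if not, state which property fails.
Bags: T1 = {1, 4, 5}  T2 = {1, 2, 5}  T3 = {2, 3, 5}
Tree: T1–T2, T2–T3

Yes; width 2.

Checking the three conditions: (i) the bags cover all of {1, 2, 3, 4, 5}; (ii) for each edge, some bag contains both endpoints; (iii) the bags containing any fixed vertex form a subtree. All hold, so the decomposition is valid with width 3 − 1 = 2.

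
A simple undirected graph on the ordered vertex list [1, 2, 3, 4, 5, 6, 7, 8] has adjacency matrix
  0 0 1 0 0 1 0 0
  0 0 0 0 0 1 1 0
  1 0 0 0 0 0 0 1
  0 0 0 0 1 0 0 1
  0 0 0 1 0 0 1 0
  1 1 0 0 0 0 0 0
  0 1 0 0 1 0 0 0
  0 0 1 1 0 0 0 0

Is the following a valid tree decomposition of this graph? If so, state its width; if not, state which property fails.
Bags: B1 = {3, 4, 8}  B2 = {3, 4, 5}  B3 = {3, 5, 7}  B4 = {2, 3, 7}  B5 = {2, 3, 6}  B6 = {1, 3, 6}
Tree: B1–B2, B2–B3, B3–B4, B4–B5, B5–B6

Every vertex of G appears in some bag (union = {1, 2, 3, 4, 5, 6, 7, 8}); every edge is covered by a bag; and for each vertex v the set of bags containing v is connected in the bag tree. The decomposition is therefore valid. The largest bag has 3 vertices, so the width is 2.

Yes; width 2.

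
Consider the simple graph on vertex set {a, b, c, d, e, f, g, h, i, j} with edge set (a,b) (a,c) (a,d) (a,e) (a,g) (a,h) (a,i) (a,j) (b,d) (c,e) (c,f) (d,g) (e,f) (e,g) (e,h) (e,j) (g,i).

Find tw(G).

2

A width-2 tree decomposition is:
Bags: B1 = {a, e, g}  B2 = {a, d, g}  B3 = {a, c, e}  B4 = {a, e, h}  B5 = {c, e, f}  B6 = {a, e, j}  B7 = {a, g, i}  B8 = {a, b, d}
Tree: B1–B2, B1–B3, B1–B4, B3–B5, B1–B6, B2–B7, B2–B8
Each bag holds 3 vertices, so the decomposition has width 2, which upper-bounds the treewidth. For the lower bound, the 3 vertices {a, d, g} are pairwise adjacent, and any tree decomposition puts a clique entirely inside one bag — forcing width ≥ 2. Therefore the treewidth is 2.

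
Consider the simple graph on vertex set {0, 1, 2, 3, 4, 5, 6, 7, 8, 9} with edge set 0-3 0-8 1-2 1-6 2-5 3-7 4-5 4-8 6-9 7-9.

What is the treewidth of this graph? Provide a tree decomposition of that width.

Every bag has size at most 3, so the width is 3 − 1 = 2 and tw(G) ≤ 2. The edges 5–4–8–0–3–7–9–6–1–2–5 form a cycle, so G is not a tree and its treewidth is at least 2. Hence tw(G) = 2 exactly.

Treewidth 2.
Bags: B1 = {4, 5, 8}  B2 = {0, 5, 8}  B3 = {0, 3, 5}  B4 = {3, 5, 7}  B5 = {5, 7, 9}  B6 = {5, 6, 9}  B7 = {1, 5, 6}  B8 = {1, 2, 5}
Tree: B1–B2, B2–B3, B3–B4, B4–B5, B5–B6, B6–B7, B7–B8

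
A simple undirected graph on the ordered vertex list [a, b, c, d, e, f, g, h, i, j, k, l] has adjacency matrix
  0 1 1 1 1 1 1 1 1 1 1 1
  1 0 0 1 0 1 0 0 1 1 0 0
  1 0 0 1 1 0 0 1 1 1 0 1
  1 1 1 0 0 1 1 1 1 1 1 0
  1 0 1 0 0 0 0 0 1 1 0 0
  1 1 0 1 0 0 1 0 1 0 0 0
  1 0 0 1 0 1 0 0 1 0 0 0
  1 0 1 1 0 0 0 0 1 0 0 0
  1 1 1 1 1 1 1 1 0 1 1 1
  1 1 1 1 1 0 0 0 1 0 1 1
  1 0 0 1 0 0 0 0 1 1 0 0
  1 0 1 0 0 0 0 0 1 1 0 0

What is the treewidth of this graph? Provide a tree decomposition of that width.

Every bag has size at most 5, so the width is 5 − 1 = 4 and tw(G) ≤ 4. For the lower bound, the 5 vertices {a, d, f, g, i} are pairwise adjacent, and any tree decomposition puts a clique entirely inside one bag — forcing width ≥ 4. Combining the bounds, tw(G) = 4.

Treewidth 4.
Bags: B1 = {a, c, d, i, j}  B2 = {a, d, i, j, k}  B3 = {a, c, d, h, i}  B4 = {a, b, d, i, j}  B5 = {a, b, d, f, i}  B6 = {a, d, f, g, i}  B7 = {a, c, i, j, l}  B8 = {a, c, e, i, j}
Tree: B1–B2, B1–B3, B2–B4, B4–B5, B5–B6, B1–B7, B7–B8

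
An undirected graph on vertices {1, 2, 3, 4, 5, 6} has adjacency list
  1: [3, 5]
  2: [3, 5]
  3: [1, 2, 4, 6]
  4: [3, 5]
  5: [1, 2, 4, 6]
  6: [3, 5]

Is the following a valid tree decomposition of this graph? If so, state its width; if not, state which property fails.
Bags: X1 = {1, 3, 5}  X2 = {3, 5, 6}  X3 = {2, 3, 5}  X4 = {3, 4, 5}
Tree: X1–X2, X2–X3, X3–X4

Yes; width 2.

Every vertex of G appears in some bag (union = {1, 2, 3, 4, 5, 6}); every edge is covered by a bag; and for each vertex v the set of bags containing v is connected in the bag tree. The decomposition is therefore valid. The largest bag has 3 vertices, so the width is 2.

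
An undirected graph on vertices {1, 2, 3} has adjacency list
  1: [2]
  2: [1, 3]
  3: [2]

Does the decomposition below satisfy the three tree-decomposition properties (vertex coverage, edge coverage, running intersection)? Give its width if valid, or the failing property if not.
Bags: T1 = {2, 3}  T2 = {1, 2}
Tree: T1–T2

Yes; width 1.

Every vertex of G appears in some bag (union = {1, 2, 3}); every edge is covered by a bag; and for each vertex v the set of bags containing v is connected in the bag tree. The decomposition is therefore valid. The largest bag has 2 vertices, so the width is 1.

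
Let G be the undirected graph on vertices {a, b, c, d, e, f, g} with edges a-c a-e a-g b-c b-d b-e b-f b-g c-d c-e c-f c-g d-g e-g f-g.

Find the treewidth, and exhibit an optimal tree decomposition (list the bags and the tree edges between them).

Treewidth 3.
Bags: B1 = {a, c, e, g}  B2 = {b, c, e, g}  B3 = {b, c, d, g}  B4 = {b, c, f, g}
Tree: B1–B2, B2–B3, B2–B4

Every bag has size at most 4, so the width is 4 − 1 = 3 and tw(G) ≤ 3. For the lower bound, the 4 vertices {a, c, e, g} are pairwise adjacent, and any tree decomposition puts a clique entirely inside one bag — forcing width ≥ 3. The upper and lower bounds meet at 3, so that is the treewidth.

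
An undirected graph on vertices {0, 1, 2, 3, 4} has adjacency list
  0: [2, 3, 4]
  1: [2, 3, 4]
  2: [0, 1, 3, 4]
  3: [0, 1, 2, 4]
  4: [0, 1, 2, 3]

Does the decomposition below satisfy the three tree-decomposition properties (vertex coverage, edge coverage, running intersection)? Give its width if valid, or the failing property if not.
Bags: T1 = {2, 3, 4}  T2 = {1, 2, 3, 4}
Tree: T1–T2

No — vertex 0 appears in no bag.

A tree decomposition must satisfy three properties: every vertex lies in some bag; for every edge, both endpoints lie together in some bag; and for every vertex, the bags containing it form a connected subtree. Here vertex 0 appears in no bag, so the decomposition is invalid.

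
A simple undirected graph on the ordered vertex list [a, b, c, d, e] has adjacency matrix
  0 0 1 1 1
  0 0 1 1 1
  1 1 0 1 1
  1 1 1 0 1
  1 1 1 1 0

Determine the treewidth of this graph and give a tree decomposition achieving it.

Every bag has size at most 4, so the width is 4 − 1 = 3 and tw(G) ≤ 3. On the other hand G contains the 4-clique {a, c, d, e}. A clique must lie in a single bag of any decomposition, so no decomposition can have width below 3. Hence tw(G) = 3 exactly.

Treewidth 3.
One such decomposition:
Bags: B1 = {b, c, d, e}  B2 = {a, c, d, e}
Tree: B1–B2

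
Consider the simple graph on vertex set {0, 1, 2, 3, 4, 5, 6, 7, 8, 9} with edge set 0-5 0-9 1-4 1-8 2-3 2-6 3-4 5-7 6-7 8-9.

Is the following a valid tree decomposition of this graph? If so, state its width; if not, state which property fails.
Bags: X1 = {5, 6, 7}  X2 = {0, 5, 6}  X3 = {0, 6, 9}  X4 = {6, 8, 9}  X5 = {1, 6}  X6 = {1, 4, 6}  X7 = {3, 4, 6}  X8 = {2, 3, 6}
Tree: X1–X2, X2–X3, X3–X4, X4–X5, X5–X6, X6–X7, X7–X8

A tree decomposition must satisfy three properties: every vertex lies in some bag; for every edge, both endpoints lie together in some bag; and for every vertex, the bags containing it form a connected subtree. Here edge (8,1) lies in no bag, so the decomposition is invalid.

No — edge (8,1) lies in no bag.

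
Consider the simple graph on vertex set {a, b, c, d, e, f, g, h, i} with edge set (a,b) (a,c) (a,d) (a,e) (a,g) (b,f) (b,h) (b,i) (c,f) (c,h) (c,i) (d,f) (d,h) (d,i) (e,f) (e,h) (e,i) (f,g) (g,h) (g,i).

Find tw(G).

A width-4 tree decomposition is:
Bags: B1 = {a, b, f, h, i}  B2 = {a, d, f, h, i}  B3 = {a, e, f, h, i}  B4 = {a, f, g, h, i}  B5 = {a, c, f, h, i}
Tree: B1–B2, B2–B3, B3–B4, B4–B5
The largest bag has 5 vertices, giving width 4; this decomposition certifies tw(G) ≤ 4. For the lower bound: the 5 vertex sets {a,b}, {d,h}, {e,i}, {f}, {g} are disjoint, each induces a connected subgraph, and every pair is joined by at least one edge of G. Contracting each set to a single vertex therefore yields K_{5} as a minor, and since treewidth is minor-monotone, tw(G) ≥ tw(K_{5}) = 4. The upper and lower bounds meet at 4, so that is the treewidth.

4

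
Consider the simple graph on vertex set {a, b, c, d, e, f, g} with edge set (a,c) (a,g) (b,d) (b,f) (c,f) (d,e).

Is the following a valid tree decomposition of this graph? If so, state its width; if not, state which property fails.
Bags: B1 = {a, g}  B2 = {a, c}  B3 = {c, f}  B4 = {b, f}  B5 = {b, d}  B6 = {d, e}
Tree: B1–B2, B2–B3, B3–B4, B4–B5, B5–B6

Yes; width 1.

Vertex coverage: the bags together contain {a, b, c, d, e, f, g}, the full vertex set. Edge coverage: each edge of G has both endpoints in at least one bag. Running intersection: for every vertex, the bags containing it form a connected subtree. All three properties hold, so this is a valid tree decomposition of width max|bag| − 1 = 1, and hence tw(G) ≤ 1.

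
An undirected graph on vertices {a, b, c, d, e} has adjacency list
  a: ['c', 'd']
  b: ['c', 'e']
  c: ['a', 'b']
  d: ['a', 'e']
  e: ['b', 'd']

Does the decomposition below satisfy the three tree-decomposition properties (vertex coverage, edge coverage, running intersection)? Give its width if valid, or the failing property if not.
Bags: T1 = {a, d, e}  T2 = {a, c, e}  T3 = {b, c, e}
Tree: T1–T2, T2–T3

Yes; width 2.

Vertex coverage: the bags together contain {a, b, c, d, e}, the full vertex set. Edge coverage: each edge of G has both endpoints in at least one bag. Running intersection: for every vertex, the bags containing it form a connected subtree. All three properties hold, so this is a valid tree decomposition of width max|bag| − 1 = 2, and hence tw(G) ≤ 2.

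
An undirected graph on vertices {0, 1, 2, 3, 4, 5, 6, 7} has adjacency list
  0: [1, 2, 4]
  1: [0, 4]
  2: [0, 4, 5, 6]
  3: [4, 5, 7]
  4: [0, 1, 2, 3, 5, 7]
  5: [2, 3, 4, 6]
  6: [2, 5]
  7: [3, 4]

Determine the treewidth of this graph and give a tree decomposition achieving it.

Treewidth 2.
One such decomposition:
Bags: B1 = {3, 4, 5}  B2 = {3, 4, 7}  B3 = {2, 4, 5}  B4 = {2, 5, 6}  B5 = {0, 2, 4}  B6 = {0, 1, 4}
Tree: B1–B2, B1–B3, B3–B4, B3–B5, B5–B6

Each bag holds 3 vertices, so the decomposition has width 2, which upper-bounds the treewidth. On the other hand G contains the 3-clique {0, 1, 4}. A clique must lie in a single bag of any decomposition, so no decomposition can have width below 2. Therefore the treewidth is 2.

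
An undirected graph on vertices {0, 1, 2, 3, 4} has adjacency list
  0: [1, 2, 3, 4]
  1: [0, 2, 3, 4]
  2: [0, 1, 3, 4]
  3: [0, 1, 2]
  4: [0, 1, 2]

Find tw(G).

3

A width-3 tree decomposition is:
Bags: B1 = {0, 1, 2, 4}  B2 = {0, 1, 2, 3}
Tree: B1–B2
Each bag holds 4 vertices, so the decomposition has width 3, which upper-bounds the treewidth. For the lower bound, the 4 vertices {0, 1, 2, 3} are pairwise adjacent, and any tree decomposition puts a clique entirely inside one bag — forcing width ≥ 3. Hence tw(G) = 3 exactly.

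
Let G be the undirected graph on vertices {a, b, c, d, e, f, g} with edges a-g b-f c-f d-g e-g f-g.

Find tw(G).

1

A width-1 tree decomposition is:
Bags: B1 = {d, g}  B2 = {f, g}  B3 = {e, g}  B4 = {c, f}  B5 = {b, f}  B6 = {a, g}
Tree: B1–B2, B2–B3, B2–B4, B4–B5, B3–B6
Every bag has size at most 2, so the width is 2 − 1 = 1 and tw(G) ≤ 1. Any graph with an edge has treewidth ≥ 1, and G has the edge d–g. Hence tw(G) = 1 exactly.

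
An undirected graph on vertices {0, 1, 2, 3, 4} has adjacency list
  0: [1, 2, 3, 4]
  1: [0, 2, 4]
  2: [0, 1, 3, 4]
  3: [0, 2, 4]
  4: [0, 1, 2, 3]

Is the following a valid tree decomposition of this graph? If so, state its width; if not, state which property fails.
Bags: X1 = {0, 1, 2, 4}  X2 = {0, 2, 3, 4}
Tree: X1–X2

Checking the three conditions: (i) the bags cover all of {0, 1, 2, 3, 4}; (ii) for each edge, some bag contains both endpoints; (iii) the bags containing any fixed vertex form a subtree. All hold, so the decomposition is valid with width 4 − 1 = 3.

Yes; width 3.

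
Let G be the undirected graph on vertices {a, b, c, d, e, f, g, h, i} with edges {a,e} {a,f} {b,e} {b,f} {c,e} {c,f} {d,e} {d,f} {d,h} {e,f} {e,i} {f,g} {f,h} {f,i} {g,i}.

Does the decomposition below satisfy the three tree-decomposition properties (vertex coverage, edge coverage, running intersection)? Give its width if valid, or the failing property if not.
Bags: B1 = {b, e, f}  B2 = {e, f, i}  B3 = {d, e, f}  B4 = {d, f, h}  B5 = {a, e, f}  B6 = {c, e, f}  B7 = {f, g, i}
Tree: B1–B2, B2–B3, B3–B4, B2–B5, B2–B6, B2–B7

Vertex coverage: the bags together contain {a, b, c, d, e, f, g, h, i}, the full vertex set. Edge coverage: each edge of G has both endpoints in at least one bag. Running intersection: for every vertex, the bags containing it form a connected subtree. All three properties hold, so this is a valid tree decomposition of width max|bag| − 1 = 2, and hence tw(G) ≤ 2.

Yes; width 2.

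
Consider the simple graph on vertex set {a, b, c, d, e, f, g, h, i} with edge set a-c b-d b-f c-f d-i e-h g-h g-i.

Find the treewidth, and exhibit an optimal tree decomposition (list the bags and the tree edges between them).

Each bag holds 2 vertices, so the decomposition has width 1, which upper-bounds the treewidth. Since G has at least one edge (e.g. e–h), it is not an edgeless graph, so tw(G) ≥ 1. Combining the bounds, tw(G) = 1.

Treewidth 1.
One optimal decomposition is:
Bags: B1 = {e, h}  B2 = {g, h}  B3 = {g, i}  B4 = {d, i}  B5 = {b, d}  B6 = {b, f}  B7 = {c, f}  B8 = {a, c}
Tree: B1–B2, B2–B3, B3–B4, B4–B5, B5–B6, B6–B7, B7–B8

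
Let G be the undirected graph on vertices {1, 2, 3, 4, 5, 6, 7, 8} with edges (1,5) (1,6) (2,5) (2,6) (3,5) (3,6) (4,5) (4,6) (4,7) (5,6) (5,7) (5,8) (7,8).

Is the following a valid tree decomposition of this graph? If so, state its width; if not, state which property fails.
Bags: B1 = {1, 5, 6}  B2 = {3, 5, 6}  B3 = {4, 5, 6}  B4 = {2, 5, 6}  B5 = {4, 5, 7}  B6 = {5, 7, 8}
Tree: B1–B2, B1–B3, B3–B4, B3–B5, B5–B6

Vertex coverage: the bags together contain {1, 2, 3, 4, 5, 6, 7, 8}, the full vertex set. Edge coverage: each edge of G has both endpoints in at least one bag. Running intersection: for every vertex, the bags containing it form a connected subtree. All three properties hold, so this is a valid tree decomposition of width max|bag| − 1 = 2, and hence tw(G) ≤ 2.

Yes; width 2.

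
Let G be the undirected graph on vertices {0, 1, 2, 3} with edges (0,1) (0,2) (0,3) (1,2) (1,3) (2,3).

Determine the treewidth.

3

A width-3 tree decomposition is:
Bags: B1 = {0, 1, 2, 3}
Tree: (single bag)
With just one bag of size 4, the width is 4 − 1 = 3, so tw(G) ≤ 3. Conversely, {0, 1, 2, 3} is a clique of size 4, and the vertices of any clique must share a bag in every tree decomposition; so some bag has ≥ 4 vertices and tw(G) ≥ 3. Combining the bounds, tw(G) = 3.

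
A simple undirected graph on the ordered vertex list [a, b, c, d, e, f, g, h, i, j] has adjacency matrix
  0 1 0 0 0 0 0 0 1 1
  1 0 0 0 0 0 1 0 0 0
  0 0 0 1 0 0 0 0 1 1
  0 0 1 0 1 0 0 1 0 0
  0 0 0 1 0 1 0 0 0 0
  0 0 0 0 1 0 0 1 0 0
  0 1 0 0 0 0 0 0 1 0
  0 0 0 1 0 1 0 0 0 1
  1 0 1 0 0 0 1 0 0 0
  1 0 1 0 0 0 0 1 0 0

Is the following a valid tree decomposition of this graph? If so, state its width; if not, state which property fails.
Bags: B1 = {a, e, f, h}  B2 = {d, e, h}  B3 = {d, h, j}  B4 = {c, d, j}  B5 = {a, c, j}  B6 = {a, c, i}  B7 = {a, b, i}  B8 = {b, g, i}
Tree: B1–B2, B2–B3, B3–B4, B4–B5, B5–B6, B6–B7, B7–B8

No — bags containing vertex a are not connected in the tree.

A tree decomposition must satisfy three properties: every vertex lies in some bag; for every edge, both endpoints lie together in some bag; and for every vertex, the bags containing it form a connected subtree. Here bags containing vertex a are not connected in the tree, so the decomposition is invalid.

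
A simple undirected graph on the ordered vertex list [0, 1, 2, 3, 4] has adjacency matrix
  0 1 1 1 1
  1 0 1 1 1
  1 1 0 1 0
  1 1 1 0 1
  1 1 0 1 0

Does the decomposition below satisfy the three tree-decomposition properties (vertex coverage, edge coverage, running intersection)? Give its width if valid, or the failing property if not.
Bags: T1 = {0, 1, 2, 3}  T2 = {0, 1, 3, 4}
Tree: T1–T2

Vertex coverage: the bags together contain {0, 1, 2, 3, 4}, the full vertex set. Edge coverage: each edge of G has both endpoints in at least one bag. Running intersection: for every vertex, the bags containing it form a connected subtree. All three properties hold, so this is a valid tree decomposition of width max|bag| − 1 = 3, and hence tw(G) ≤ 3.

Yes; width 3.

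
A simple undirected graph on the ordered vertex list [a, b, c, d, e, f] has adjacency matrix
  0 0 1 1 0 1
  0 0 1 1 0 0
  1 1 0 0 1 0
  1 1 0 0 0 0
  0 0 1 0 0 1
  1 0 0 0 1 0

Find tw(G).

2

A width-2 tree decomposition is:
Bags: B1 = {a, b, d}  B2 = {a, b, c}  B3 = {a, c, f}  B4 = {c, e, f}
Tree: B1–B2, B2–B3, B3–B4
The largest bag has 3 vertices, giving width 2; this decomposition certifies tw(G) ≤ 2. The edges d–b–c–a–d form a cycle, so G is not a tree and its treewidth is at least 2. Therefore the treewidth is 2.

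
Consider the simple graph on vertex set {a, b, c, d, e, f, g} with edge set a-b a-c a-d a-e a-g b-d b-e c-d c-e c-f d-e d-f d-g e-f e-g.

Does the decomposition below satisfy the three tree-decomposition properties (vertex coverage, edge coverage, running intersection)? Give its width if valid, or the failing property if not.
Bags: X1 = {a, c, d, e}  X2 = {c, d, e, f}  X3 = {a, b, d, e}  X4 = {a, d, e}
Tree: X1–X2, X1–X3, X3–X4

No — vertex g appears in no bag.

A tree decomposition must satisfy three properties: every vertex lies in some bag; for every edge, both endpoints lie together in some bag; and for every vertex, the bags containing it form a connected subtree. Here vertex g appears in no bag, so the decomposition is invalid.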